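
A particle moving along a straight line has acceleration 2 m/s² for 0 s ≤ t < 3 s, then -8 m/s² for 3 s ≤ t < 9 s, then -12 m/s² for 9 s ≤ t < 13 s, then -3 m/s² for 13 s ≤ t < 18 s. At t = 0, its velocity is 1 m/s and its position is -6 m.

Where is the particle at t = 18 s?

-838.5 m

On each constant-a segment, Δv = aΔt and Δx = v₀Δt + ½aΔt²; chain segment to segment.
0–3 s: v starts 1 m/s; Δx = 1·3 + ½·2·3² = 12 m; v ends 7 m/s.
3–9 s: v starts 7 m/s; Δx = 7·6 + ½·-8·6² = -102 m; v ends -41 m/s.
9–13 s: v starts -41 m/s; Δx = -41·4 + ½·-12·4² = -260 m; v ends -89 m/s.
13–18 s: v starts -89 m/s; Δx = -89·5 + ½·-3·5² = -482.5 m; v ends -104 m/s.
x(18) = -6 + Σ Δx = -838.5 m.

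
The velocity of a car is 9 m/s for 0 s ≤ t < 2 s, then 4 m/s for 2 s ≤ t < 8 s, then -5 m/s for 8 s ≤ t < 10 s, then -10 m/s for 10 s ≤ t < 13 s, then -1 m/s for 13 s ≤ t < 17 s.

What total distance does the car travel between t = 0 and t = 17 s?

Distance (not displacement) is the total path length: add the absolute areas under v-t.
0–2 s: |9| × 2 = 18 m
2–8 s: |4| × 6 = 24 m
8–10 s: |-5| × 2 = 10 m
10–13 s: |-10| × 3 = 30 m
13–17 s: |-1| × 4 = 4 m
Total distance = 86 m

86 m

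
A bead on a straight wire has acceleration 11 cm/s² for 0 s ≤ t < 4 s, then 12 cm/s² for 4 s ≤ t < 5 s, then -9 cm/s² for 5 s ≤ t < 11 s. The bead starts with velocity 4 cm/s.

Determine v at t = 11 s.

Δv equals the area under the a-t graph; then v = v₀ + Δv.
0–4 s: 11 × 4 = 44 cm/s
4–5 s: 12 × 1 = 12 cm/s
5–11 s: -9 × 6 = -54 cm/s
Δv = 2 cm/s, so v(11) = 4 + (2) = 6 cm/s.

6 cm/s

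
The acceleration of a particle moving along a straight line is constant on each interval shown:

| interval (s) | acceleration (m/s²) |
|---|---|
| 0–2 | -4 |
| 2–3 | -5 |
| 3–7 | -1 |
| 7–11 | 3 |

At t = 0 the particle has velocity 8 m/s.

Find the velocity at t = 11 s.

Δv equals the area under the a-t graph; then v = v₀ + Δv.
0–2 s: -4 × 2 = -8 m/s
2–3 s: -5 × 1 = -5 m/s
3–7 s: -1 × 4 = -4 m/s
7–11 s: 3 × 4 = 12 m/s
Δv = -5 m/s, so v(11) = 8 + (-5) = 3 m/s.

3 m/s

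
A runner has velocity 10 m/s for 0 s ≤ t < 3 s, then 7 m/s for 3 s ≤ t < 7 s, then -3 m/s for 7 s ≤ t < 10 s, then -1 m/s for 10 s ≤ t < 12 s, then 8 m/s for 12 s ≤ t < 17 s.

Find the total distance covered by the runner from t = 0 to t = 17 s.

Total distance travelled is ∫|v| dt — sum the magnitudes of each area piece.
0–3 s: |10| × 3 = 30 m
3–7 s: |7| × 4 = 28 m
7–10 s: |-3| × 3 = 9 m
10–12 s: |-1| × 2 = 2 m
12–17 s: |8| × 5 = 40 m
Total distance = 109 m

109 m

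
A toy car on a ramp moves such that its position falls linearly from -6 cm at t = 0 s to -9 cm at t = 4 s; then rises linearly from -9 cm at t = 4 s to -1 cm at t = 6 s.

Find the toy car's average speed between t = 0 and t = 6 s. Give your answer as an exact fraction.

Average speed = (total path length)/(elapsed time); on a piecewise-linear x-t graph the path length is Σ|Δx|.
0–4 s: |Δx| = |-9 − -6| = 3 cm
4–6 s: |Δx| = |-1 − -9| = 8 cm
Total path = 11 cm; average speed = 11/6 = 11/6 cm/s.

11/6 cm/s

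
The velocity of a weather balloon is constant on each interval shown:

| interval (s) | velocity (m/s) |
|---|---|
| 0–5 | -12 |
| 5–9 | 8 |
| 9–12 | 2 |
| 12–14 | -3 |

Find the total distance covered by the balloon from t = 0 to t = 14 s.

Total distance travelled is ∫|v| dt — sum the magnitudes of each area piece.
0–5 s: |-12| × 5 = 60 m
5–9 s: |8| × 4 = 32 m
9–12 s: |2| × 3 = 6 m
12–14 s: |-3| × 2 = 6 m
Total distance = 104 m

104 m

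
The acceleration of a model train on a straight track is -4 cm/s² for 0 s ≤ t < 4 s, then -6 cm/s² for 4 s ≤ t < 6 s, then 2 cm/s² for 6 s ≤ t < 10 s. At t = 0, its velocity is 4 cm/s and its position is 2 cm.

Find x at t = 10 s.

On each constant-a segment, Δv = aΔt and Δx = v₀Δt + ½aΔt²; chain segment to segment.
0–4 s: v starts 4 cm/s; Δx = 4·4 + ½·-4·4² = -16 cm; v ends -12 cm/s.
4–6 s: v starts -12 cm/s; Δx = -12·2 + ½·-6·2² = -36 cm; v ends -24 cm/s.
6–10 s: v starts -24 cm/s; Δx = -24·4 + ½·2·4² = -80 cm; v ends -16 cm/s.
x(10) = 2 + Σ Δx = -130 cm.

-130 cm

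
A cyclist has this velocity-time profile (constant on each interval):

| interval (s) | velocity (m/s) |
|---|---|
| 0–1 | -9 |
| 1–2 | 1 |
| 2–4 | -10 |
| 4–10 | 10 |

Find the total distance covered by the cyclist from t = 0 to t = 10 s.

90 m

Distance (not displacement) is the total path length: add the absolute areas under v-t.
0–1 s: |-9| × 1 = 9 m
1–2 s: |1| × 1 = 1 m
2–4 s: |-10| × 2 = 20 m
4–10 s: |10| × 6 = 60 m
Total distance = 90 m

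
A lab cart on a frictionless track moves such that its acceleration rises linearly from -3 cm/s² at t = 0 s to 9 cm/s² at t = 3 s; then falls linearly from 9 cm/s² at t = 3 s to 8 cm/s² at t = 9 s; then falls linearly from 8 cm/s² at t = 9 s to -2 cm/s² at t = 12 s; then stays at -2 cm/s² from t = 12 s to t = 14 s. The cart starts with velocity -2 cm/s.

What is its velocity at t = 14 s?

Δv equals the area under the a-t graph; then v = v₀ + Δv.
0–3 s: ½(-3 + 9)(3) = 9 cm/s
3–9 s: ½(9 + 8)(6) = 51 cm/s
9–12 s: ½(8 + -2)(3) = 9 cm/s
12–14 s: -2 × 2 = -4 cm/s
Δv = 65 cm/s, so v(14) = -2 + (65) = 63 cm/s.

63 cm/s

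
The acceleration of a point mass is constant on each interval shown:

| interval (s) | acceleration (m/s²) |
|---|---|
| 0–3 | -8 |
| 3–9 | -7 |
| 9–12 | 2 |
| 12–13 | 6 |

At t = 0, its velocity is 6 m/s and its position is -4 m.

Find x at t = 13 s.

On each constant-a segment, Δv = aΔt and Δx = v₀Δt + ½aΔt²; chain segment to segment.
0–3 s: v starts 6 m/s; Δx = 6·3 + ½·-8·3² = -18 m; v ends -18 m/s.
3–9 s: v starts -18 m/s; Δx = -18·6 + ½·-7·6² = -234 m; v ends -60 m/s.
9–12 s: v starts -60 m/s; Δx = -60·3 + ½·2·3² = -171 m; v ends -54 m/s.
12–13 s: v starts -54 m/s; Δx = -54·1 + ½·6·1² = -51 m; v ends -48 m/s.
x(13) = -4 + Σ Δx = -478 m.

-478 m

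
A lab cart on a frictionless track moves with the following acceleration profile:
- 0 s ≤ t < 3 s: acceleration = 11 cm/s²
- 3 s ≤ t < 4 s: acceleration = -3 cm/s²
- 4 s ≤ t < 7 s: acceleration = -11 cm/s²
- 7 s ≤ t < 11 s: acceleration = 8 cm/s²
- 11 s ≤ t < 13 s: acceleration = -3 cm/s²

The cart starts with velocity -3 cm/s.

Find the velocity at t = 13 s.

20 cm/s

Δv equals the area under the a-t graph; then v = v₀ + Δv.
0–3 s: 11 × 3 = 33 cm/s
3–4 s: -3 × 1 = -3 cm/s
4–7 s: -11 × 3 = -33 cm/s
7–11 s: 8 × 4 = 32 cm/s
11–13 s: -3 × 2 = -6 cm/s
Δv = 23 cm/s, so v(13) = -3 + (23) = 20 cm/s.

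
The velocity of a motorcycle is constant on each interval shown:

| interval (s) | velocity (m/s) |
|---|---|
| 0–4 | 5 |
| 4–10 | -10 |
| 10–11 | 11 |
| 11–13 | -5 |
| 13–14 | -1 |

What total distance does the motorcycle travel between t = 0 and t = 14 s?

Distance (not displacement) is the total path length: add the absolute areas under v-t.
0–4 s: |5| × 4 = 20 m
4–10 s: |-10| × 6 = 60 m
10–11 s: |11| × 1 = 11 m
11–13 s: |-5| × 2 = 10 m
13–14 s: |-1| × 1 = 1 m
Total distance = 102 m

102 m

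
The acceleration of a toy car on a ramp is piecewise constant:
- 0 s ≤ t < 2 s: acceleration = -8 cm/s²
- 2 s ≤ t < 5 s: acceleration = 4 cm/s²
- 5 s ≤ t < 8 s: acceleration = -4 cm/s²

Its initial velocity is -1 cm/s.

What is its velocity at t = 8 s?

-17 cm/s

Δv equals the area under the a-t graph; then v = v₀ + Δv.
0–2 s: -8 × 2 = -16 cm/s
2–5 s: 4 × 3 = 12 cm/s
5–8 s: -4 × 3 = -12 cm/s
Δv = -16 cm/s, so v(8) = -1 + (-16) = -17 cm/s.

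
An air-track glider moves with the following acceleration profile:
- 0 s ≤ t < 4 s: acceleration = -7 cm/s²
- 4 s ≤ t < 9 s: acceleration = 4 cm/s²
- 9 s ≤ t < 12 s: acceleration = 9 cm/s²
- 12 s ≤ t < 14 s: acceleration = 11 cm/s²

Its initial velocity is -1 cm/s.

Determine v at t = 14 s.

Δv equals the area under the a-t graph; then v = v₀ + Δv.
0–4 s: -7 × 4 = -28 cm/s
4–9 s: 4 × 5 = 20 cm/s
9–12 s: 9 × 3 = 27 cm/s
12–14 s: 11 × 2 = 22 cm/s
Δv = 41 cm/s, so v(14) = -1 + (41) = 40 cm/s.

40 cm/s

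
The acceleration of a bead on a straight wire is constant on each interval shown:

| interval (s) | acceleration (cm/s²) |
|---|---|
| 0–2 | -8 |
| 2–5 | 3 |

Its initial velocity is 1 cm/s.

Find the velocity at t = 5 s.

-6 cm/s

Δv equals the area under the a-t graph; then v = v₀ + Δv.
0–2 s: -8 × 2 = -16 cm/s
2–5 s: 3 × 3 = 9 cm/s
Δv = -7 cm/s, so v(5) = 1 + (-7) = -6 cm/s.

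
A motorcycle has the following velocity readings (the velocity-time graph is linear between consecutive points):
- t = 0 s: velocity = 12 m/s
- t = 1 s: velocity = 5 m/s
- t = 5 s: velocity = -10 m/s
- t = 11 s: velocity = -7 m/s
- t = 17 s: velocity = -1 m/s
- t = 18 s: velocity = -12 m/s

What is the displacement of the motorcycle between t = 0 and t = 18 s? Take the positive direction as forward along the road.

-83 m

Net displacement equals the area under the velocity-time graph (areas below the axis count negative).
0–1 s: ½(12 + 5)(1) = 8.5 m
1–5 s: ½(5 + -10)(4) = -10 m
5–11 s: ½(-10 + -7)(6) = -51 m
11–17 s: ½(-7 + -1)(6) = -24 m
17–18 s: ½(-1 + -12)(1) = -6.5 m
Net displacement = -83 m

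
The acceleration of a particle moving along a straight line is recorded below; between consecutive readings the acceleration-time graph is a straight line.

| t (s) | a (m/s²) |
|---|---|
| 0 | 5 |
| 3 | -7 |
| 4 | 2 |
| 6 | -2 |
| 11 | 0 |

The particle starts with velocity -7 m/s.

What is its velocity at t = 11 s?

-17.5 m/s

Δv equals the area under the a-t graph; then v = v₀ + Δv.
0–3 s: ½(5 + -7)(3) = -3 m/s
3–4 s: ½(-7 + 2)(1) = -2.5 m/s
4–6 s: ½(2 + -2)(2) = 0 m/s
6–11 s: ½(-2 + 0)(5) = -5 m/s
Δv = -10.5 m/s, so v(11) = -7 + (-10.5) = -17.5 m/s.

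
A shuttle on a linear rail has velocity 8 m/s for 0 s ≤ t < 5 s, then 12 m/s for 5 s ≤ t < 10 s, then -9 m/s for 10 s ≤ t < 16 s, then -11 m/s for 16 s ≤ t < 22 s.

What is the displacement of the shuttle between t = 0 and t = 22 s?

Net displacement equals the area under the velocity-time graph (areas below the axis count negative).
0–5 s: 8 × 5 = 40 m
5–10 s: 12 × 5 = 60 m
10–16 s: -9 × 6 = -54 m
16–22 s: -11 × 6 = -66 m
Net displacement = -20 m

-20 m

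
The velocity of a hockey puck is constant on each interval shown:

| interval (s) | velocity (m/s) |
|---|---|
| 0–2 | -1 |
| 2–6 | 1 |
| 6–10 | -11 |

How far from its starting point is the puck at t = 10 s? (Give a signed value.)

Displacement is the signed area under the v-t curve.
0–2 s: -1 × 2 = -2 m
2–6 s: 1 × 4 = 4 m
6–10 s: -11 × 4 = -44 m
Net displacement = -42 m

-42 m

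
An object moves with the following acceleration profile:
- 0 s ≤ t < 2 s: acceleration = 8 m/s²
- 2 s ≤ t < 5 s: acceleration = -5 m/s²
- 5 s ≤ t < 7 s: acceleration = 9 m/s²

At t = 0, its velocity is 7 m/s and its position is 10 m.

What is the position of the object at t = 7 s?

120.5 m

On each constant-a segment, Δv = aΔt and Δx = v₀Δt + ½aΔt²; chain segment to segment.
0–2 s: v starts 7 m/s; Δx = 7·2 + ½·8·2² = 30 m; v ends 23 m/s.
2–5 s: v starts 23 m/s; Δx = 23·3 + ½·-5·3² = 46.5 m; v ends 8 m/s.
5–7 s: v starts 8 m/s; Δx = 8·2 + ½·9·2² = 34 m; v ends 26 m/s.
x(7) = 10 + Σ Δx = 120.5 m.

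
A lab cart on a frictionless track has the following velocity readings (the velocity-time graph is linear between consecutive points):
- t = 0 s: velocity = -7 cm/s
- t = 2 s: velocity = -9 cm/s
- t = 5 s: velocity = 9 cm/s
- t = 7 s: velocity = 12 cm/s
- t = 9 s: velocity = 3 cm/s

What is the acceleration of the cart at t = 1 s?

Acceleration is the slope of the v-t graph on 0–2 s: (-9 − -7)/(2 − 0) = -1 cm/s².

-1 cm/s²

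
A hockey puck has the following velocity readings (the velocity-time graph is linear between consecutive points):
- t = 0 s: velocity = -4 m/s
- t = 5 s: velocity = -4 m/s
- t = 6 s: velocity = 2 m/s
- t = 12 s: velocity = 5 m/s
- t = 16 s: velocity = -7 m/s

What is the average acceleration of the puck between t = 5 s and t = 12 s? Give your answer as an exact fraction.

9/7 m/s²

Average acceleration = Δv/Δt = (5 − -4)/(12 − 5) = 9/7 m/s².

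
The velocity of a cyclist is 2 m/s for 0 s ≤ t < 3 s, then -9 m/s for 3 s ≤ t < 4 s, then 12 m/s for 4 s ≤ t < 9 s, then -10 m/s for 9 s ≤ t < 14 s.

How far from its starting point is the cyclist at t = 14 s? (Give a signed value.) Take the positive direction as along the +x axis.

7 m

Displacement is the signed area under the v-t curve.
0–3 s: 2 × 3 = 6 m
3–4 s: -9 × 1 = -9 m
4–9 s: 12 × 5 = 60 m
9–14 s: -10 × 5 = -50 m
Net displacement = 7 m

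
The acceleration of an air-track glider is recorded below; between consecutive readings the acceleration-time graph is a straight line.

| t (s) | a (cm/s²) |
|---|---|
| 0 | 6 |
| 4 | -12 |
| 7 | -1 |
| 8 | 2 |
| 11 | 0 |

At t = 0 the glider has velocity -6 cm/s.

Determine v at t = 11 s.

-34 cm/s

Δv equals the area under the a-t graph; then v = v₀ + Δv.
0–4 s: ½(6 + -12)(4) = -12 cm/s
4–7 s: ½(-12 + -1)(3) = -19.5 cm/s
7–8 s: ½(-1 + 2)(1) = 0.5 cm/s
8–11 s: ½(2 + 0)(3) = 3 cm/s
Δv = -28 cm/s, so v(11) = -6 + (-28) = -34 cm/s.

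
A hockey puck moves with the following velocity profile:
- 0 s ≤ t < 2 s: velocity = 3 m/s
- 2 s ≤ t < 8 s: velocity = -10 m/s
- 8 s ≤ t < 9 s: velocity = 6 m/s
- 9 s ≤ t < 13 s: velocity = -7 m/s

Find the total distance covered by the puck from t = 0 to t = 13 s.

Distance (not displacement) is the total path length: add the absolute areas under v-t.
0–2 s: |3| × 2 = 6 m
2–8 s: |-10| × 6 = 60 m
8–9 s: |6| × 1 = 6 m
9–13 s: |-7| × 4 = 28 m
Total distance = 100 m

100 m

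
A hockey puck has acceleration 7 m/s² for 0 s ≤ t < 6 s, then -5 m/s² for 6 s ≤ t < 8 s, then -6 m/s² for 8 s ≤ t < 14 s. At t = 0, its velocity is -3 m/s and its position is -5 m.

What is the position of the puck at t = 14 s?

237 m

On each constant-a segment, Δv = aΔt and Δx = v₀Δt + ½aΔt²; chain segment to segment.
0–6 s: v starts -3 m/s; Δx = -3·6 + ½·7·6² = 108 m; v ends 39 m/s.
6–8 s: v starts 39 m/s; Δx = 39·2 + ½·-5·2² = 68 m; v ends 29 m/s.
8–14 s: v starts 29 m/s; Δx = 29·6 + ½·-6·6² = 66 m; v ends -7 m/s.
x(14) = -5 + Σ Δx = 237 m.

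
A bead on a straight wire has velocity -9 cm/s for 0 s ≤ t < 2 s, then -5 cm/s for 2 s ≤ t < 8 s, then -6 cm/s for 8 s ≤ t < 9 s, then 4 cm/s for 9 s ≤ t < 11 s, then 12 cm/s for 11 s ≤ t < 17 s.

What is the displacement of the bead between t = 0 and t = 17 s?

Net displacement equals the area under the velocity-time graph (areas below the axis count negative).
0–2 s: -9 × 2 = -18 cm
2–8 s: -5 × 6 = -30 cm
8–9 s: -6 × 1 = -6 cm
9–11 s: 4 × 2 = 8 cm
11–17 s: 12 × 6 = 72 cm
Net displacement = 26 cm

26 cm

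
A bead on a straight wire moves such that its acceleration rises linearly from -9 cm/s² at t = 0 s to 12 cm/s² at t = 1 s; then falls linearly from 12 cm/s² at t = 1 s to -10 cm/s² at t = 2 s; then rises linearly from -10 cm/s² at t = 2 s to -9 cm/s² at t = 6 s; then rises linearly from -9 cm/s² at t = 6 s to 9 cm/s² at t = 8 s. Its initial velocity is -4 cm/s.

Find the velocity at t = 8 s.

Δv equals the area under the a-t graph; then v = v₀ + Δv.
0–1 s: ½(-9 + 12)(1) = 1.5 cm/s
1–2 s: ½(12 + -10)(1) = 1 cm/s
2–6 s: ½(-10 + -9)(4) = -38 cm/s
6–8 s: ½(-9 + 9)(2) = 0 cm/s
Δv = -35.5 cm/s, so v(8) = -4 + (-35.5) = -39.5 cm/s.

-39.5 cm/s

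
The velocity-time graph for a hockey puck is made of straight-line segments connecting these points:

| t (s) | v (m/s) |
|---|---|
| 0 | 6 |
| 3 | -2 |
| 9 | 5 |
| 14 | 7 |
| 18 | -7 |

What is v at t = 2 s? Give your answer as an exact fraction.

2/3 m/s

On 0–3 s the graph is linear from 6 to -2 m/s: v(2) = 6 + (-2 − 6)·(2 − 0)/(3 − 0) = 2/3 m/s.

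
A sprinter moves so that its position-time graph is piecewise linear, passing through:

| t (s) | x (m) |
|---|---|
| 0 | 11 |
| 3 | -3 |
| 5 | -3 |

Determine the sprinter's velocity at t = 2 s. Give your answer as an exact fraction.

-14/3 m/s

Velocity is the slope of the x-t graph on 0–3 s: (-3 − 11)/(3 − 0) = -14/3 m/s.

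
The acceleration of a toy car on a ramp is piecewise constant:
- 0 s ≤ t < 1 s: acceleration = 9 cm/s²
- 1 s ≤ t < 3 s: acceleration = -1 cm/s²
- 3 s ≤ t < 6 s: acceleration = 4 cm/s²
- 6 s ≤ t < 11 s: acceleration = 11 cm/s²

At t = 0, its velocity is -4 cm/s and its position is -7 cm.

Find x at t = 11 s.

On each constant-a segment, Δv = aΔt and Δx = v₀Δt + ½aΔt²; chain segment to segment.
0–1 s: v starts -4 cm/s; Δx = -4·1 + ½·9·1² = 0.5 cm; v ends 5 cm/s.
1–3 s: v starts 5 cm/s; Δx = 5·2 + ½·-1·2² = 8 cm; v ends 3 cm/s.
3–6 s: v starts 3 cm/s; Δx = 3·3 + ½·4·3² = 27 cm; v ends 15 cm/s.
6–11 s: v starts 15 cm/s; Δx = 15·5 + ½·11·5² = 212.5 cm; v ends 70 cm/s.
x(11) = -7 + Σ Δx = 241 cm.

241 cm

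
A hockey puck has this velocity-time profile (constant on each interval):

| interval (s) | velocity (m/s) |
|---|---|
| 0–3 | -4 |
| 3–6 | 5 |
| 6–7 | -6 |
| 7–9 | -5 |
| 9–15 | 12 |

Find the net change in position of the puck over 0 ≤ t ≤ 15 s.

59 m

Net displacement equals the area under the velocity-time graph (areas below the axis count negative).
0–3 s: -4 × 3 = -12 m
3–6 s: 5 × 3 = 15 m
6–7 s: -6 × 1 = -6 m
7–9 s: -5 × 2 = -10 m
9–15 s: 12 × 6 = 72 m
Net displacement = 59 m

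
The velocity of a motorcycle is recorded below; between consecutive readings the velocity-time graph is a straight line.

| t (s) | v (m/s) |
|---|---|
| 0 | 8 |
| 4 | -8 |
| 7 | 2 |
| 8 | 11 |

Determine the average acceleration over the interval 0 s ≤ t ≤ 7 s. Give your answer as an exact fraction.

Average acceleration = Δv/Δt = (2 − 8)/(7 − 0) = -6/7 m/s².

-6/7 m/s²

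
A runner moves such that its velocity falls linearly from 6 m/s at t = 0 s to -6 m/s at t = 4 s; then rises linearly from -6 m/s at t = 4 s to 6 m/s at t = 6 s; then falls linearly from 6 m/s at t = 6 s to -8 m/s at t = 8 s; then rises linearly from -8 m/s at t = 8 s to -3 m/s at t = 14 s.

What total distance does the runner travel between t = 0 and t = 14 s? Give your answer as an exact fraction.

407/7 m

Total distance travelled is ∫|v| dt — sum the magnitudes of each area piece.
0–4 s: v = 0 at t = 2 s; triangle areas 6 + 6 = 12 m
4–6 s: v = 0 at t = 5 s; triangle areas 3 + 3 = 6 m
6–8 s: v = 0 at t = 48/7 s; triangle areas 18/7 + 32/7 = 50/7 m
8–14 s: |½(-8 + -3)(6)| = 33 m
Total distance = 407/7 m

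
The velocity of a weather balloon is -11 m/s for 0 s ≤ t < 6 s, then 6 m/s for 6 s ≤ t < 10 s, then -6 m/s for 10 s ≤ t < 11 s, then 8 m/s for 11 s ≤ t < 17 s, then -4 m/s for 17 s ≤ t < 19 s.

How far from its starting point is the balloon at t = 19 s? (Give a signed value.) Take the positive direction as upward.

Net displacement equals the area under the velocity-time graph (areas below the axis count negative).
0–6 s: -11 × 6 = -66 m
6–10 s: 6 × 4 = 24 m
10–11 s: -6 × 1 = -6 m
11–17 s: 8 × 6 = 48 m
17–19 s: -4 × 2 = -8 m
Net displacement = -8 m

-8 m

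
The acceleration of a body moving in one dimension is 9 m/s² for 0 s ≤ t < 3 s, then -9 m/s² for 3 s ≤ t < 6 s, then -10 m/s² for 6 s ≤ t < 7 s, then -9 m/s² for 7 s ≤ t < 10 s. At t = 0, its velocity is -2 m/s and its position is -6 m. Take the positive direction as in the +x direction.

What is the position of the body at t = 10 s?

-20.5 m

On each constant-a segment, Δv = aΔt and Δx = v₀Δt + ½aΔt²; chain segment to segment.
0–3 s: v starts -2 m/s; Δx = -2·3 + ½·9·3² = 34.5 m; v ends 25 m/s.
3–6 s: v starts 25 m/s; Δx = 25·3 + ½·-9·3² = 34.5 m; v ends -2 m/s.
6–7 s: v starts -2 m/s; Δx = -2·1 + ½·-10·1² = -7 m; v ends -12 m/s.
7–10 s: v starts -12 m/s; Δx = -12·3 + ½·-9·3² = -76.5 m; v ends -39 m/s.
x(10) = -6 + Σ Δx = -20.5 m.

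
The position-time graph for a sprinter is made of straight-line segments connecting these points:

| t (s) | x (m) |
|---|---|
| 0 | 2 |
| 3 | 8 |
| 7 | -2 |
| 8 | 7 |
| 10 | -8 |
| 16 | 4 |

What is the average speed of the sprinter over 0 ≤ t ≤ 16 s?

Average speed = (total path length)/(elapsed time); on a piecewise-linear x-t graph the path length is Σ|Δx|.
0–3 s: |Δx| = |8 − 2| = 6 m
3–7 s: |Δx| = |-2 − 8| = 10 m
7–8 s: |Δx| = |7 − -2| = 9 m
8–10 s: |Δx| = |-8 − 7| = 15 m
10–16 s: |Δx| = |4 − -8| = 12 m
Total path = 52 m; average speed = 52/16 = 3.25 m/s.

3.25 m/s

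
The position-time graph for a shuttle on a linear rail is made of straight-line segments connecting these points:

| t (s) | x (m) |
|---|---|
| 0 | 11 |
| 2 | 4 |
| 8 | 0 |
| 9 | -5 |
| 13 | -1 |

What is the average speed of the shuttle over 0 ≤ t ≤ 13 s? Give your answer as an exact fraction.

Average speed = (total path length)/(elapsed time); on a piecewise-linear x-t graph the path length is Σ|Δx|.
0–2 s: |Δx| = |4 − 11| = 7 m
2–8 s: |Δx| = |0 − 4| = 4 m
8–9 s: |Δx| = |-5 − 0| = 5 m
9–13 s: |Δx| = |-1 − -5| = 4 m
Total path = 20 m; average speed = 20/13 = 20/13 m/s.

20/13 m/s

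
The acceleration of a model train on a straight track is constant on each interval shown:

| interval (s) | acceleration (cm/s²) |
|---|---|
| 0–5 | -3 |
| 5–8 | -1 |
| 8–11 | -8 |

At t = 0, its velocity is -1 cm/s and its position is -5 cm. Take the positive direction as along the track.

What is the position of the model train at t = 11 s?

On each constant-a segment, Δv = aΔt and Δx = v₀Δt + ½aΔt²; chain segment to segment.
0–5 s: v starts -1 cm/s; Δx = -1·5 + ½·-3·5² = -42.5 cm; v ends -16 cm/s.
5–8 s: v starts -16 cm/s; Δx = -16·3 + ½·-1·3² = -52.5 cm; v ends -19 cm/s.
8–11 s: v starts -19 cm/s; Δx = -19·3 + ½·-8·3² = -93 cm; v ends -43 cm/s.
x(11) = -5 + Σ Δx = -193 cm.

-193 cm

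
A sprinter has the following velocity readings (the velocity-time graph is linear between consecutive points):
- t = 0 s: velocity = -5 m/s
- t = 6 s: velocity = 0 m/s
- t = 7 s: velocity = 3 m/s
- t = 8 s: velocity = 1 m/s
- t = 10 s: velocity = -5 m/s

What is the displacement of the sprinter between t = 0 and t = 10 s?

-15.5 m

Net displacement equals the area under the velocity-time graph (areas below the axis count negative).
0–6 s: ½(-5 + 0)(6) = -15 m
6–7 s: ½(0 + 3)(1) = 1.5 m
7–8 s: ½(3 + 1)(1) = 2 m
8–10 s: ½(1 + -5)(2) = -4 m
Net displacement = -15.5 m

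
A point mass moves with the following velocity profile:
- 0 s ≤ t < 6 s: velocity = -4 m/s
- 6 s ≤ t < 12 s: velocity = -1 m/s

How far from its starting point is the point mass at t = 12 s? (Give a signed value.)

Displacement is the signed area under the v-t curve.
0–6 s: -4 × 6 = -24 m
6–12 s: -1 × 6 = -6 m
Net displacement = -30 m

-30 m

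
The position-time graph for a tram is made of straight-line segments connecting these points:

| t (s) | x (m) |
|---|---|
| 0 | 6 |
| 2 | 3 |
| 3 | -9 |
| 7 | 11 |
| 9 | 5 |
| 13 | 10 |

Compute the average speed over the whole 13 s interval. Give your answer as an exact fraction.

Average speed = (total path length)/(elapsed time); on a piecewise-linear x-t graph the path length is Σ|Δx|.
0–2 s: |Δx| = |3 − 6| = 3 m
2–3 s: |Δx| = |-9 − 3| = 12 m
3–7 s: |Δx| = |11 − -9| = 20 m
7–9 s: |Δx| = |5 − 11| = 6 m
9–13 s: |Δx| = |10 − 5| = 5 m
Total path = 46 m; average speed = 46/13 = 46/13 m/s.

46/13 m/s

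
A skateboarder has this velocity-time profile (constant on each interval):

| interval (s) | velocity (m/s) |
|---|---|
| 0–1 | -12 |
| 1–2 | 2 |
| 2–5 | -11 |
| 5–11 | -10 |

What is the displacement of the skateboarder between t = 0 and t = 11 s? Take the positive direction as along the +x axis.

-103 m

Net displacement equals the area under the velocity-time graph (areas below the axis count negative).
0–1 s: -12 × 1 = -12 m
1–2 s: 2 × 1 = 2 m
2–5 s: -11 × 3 = -33 m
5–11 s: -10 × 6 = -60 m
Net displacement = -103 m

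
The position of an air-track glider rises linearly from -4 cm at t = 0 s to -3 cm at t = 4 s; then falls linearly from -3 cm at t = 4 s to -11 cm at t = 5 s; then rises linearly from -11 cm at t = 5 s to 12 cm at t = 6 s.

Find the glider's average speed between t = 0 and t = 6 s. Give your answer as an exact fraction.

Average speed = (total path length)/(elapsed time); on a piecewise-linear x-t graph the path length is Σ|Δx|.
0–4 s: |Δx| = |-3 − -4| = 1 cm
4–5 s: |Δx| = |-11 − -3| = 8 cm
5–6 s: |Δx| = |12 − -11| = 23 cm
Total path = 32 cm; average speed = 32/6 = 16/3 cm/s.

16/3 cm/s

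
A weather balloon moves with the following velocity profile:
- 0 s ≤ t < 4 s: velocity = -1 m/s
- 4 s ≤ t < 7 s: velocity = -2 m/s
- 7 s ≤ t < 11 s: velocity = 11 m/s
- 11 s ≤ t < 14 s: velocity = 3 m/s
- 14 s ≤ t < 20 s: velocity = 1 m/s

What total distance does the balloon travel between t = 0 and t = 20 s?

69 m

Distance (not displacement) is the total path length: add the absolute areas under v-t.
0–4 s: |-1| × 4 = 4 m
4–7 s: |-2| × 3 = 6 m
7–11 s: |11| × 4 = 44 m
11–14 s: |3| × 3 = 9 m
14–20 s: |1| × 6 = 6 m
Total distance = 69 m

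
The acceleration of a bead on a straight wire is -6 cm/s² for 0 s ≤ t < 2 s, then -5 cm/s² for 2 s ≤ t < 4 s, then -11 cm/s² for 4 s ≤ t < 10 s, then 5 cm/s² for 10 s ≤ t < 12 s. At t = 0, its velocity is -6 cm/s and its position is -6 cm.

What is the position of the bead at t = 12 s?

On each constant-a segment, Δv = aΔt and Δx = v₀Δt + ½aΔt²; chain segment to segment.
0–2 s: v starts -6 cm/s; Δx = -6·2 + ½·-6·2² = -24 cm; v ends -18 cm/s.
2–4 s: v starts -18 cm/s; Δx = -18·2 + ½·-5·2² = -46 cm; v ends -28 cm/s.
4–10 s: v starts -28 cm/s; Δx = -28·6 + ½·-11·6² = -366 cm; v ends -94 cm/s.
10–12 s: v starts -94 cm/s; Δx = -94·2 + ½·5·2² = -178 cm; v ends -84 cm/s.
x(12) = -6 + Σ Δx = -620 cm.

-620 cm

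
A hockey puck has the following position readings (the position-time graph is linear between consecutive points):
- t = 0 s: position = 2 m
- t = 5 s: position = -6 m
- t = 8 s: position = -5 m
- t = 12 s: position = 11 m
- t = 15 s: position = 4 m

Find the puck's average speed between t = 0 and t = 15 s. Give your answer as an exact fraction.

32/15 m/s

Average speed = (total path length)/(elapsed time); on a piecewise-linear x-t graph the path length is Σ|Δx|.
0–5 s: |Δx| = |-6 − 2| = 8 m
5–8 s: |Δx| = |-5 − -6| = 1 m
8–12 s: |Δx| = |11 − -5| = 16 m
12–15 s: |Δx| = |4 − 11| = 7 m
Total path = 32 m; average speed = 32/15 = 32/15 m/s.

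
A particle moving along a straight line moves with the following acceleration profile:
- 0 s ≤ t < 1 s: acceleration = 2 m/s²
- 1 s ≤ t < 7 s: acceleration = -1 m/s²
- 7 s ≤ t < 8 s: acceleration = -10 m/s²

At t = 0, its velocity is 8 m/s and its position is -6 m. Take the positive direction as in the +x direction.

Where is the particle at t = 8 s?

On each constant-a segment, Δv = aΔt and Δx = v₀Δt + ½aΔt²; chain segment to segment.
0–1 s: v starts 8 m/s; Δx = 8·1 + ½·2·1² = 9 m; v ends 10 m/s.
1–7 s: v starts 10 m/s; Δx = 10·6 + ½·-1·6² = 42 m; v ends 4 m/s.
7–8 s: v starts 4 m/s; Δx = 4·1 + ½·-10·1² = -1 m; v ends -6 m/s.
x(8) = -6 + Σ Δx = 44 m.

44 m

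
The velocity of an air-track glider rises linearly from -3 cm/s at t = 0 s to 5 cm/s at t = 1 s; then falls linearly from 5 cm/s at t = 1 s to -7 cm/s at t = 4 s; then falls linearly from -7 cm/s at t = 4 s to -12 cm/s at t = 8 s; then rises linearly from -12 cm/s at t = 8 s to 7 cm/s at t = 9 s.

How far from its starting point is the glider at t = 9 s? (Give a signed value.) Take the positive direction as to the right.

-42.5 cm

Displacement is the signed area under the v-t curve.
0–1 s: ½(-3 + 5)(1) = 1 cm
1–4 s: ½(5 + -7)(3) = -3 cm
4–8 s: ½(-7 + -12)(4) = -38 cm
8–9 s: ½(-12 + 7)(1) = -2.5 cm
Net displacement = -42.5 cm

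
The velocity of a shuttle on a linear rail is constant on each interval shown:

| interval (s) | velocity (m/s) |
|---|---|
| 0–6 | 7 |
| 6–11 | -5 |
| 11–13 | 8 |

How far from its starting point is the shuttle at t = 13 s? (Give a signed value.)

33 m

Net displacement equals the area under the velocity-time graph (areas below the axis count negative).
0–6 s: 7 × 6 = 42 m
6–11 s: -5 × 5 = -25 m
11–13 s: 8 × 2 = 16 m
Net displacement = 33 m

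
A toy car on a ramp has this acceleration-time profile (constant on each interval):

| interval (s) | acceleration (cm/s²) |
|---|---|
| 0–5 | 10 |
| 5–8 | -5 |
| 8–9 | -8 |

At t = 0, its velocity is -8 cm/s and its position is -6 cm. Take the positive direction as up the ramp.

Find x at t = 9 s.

205.5 cm

On each constant-a segment, Δv = aΔt and Δx = v₀Δt + ½aΔt²; chain segment to segment.
0–5 s: v starts -8 cm/s; Δx = -8·5 + ½·10·5² = 85 cm; v ends 42 cm/s.
5–8 s: v starts 42 cm/s; Δx = 42·3 + ½·-5·3² = 103.5 cm; v ends 27 cm/s.
8–9 s: v starts 27 cm/s; Δx = 27·1 + ½·-8·1² = 23 cm; v ends 19 cm/s.
x(9) = -6 + Σ Δx = 205.5 cm.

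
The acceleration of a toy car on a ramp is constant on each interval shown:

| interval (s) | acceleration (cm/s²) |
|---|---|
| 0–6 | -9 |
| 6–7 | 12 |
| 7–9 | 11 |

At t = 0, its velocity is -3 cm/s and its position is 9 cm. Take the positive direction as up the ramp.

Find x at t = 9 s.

On each constant-a segment, Δv = aΔt and Δx = v₀Δt + ½aΔt²; chain segment to segment.
0–6 s: v starts -3 cm/s; Δx = -3·6 + ½·-9·6² = -180 cm; v ends -57 cm/s.
6–7 s: v starts -57 cm/s; Δx = -57·1 + ½·12·1² = -51 cm; v ends -45 cm/s.
7–9 s: v starts -45 cm/s; Δx = -45·2 + ½·11·2² = -68 cm; v ends -23 cm/s.
x(9) = 9 + Σ Δx = -290 cm.

-290 cm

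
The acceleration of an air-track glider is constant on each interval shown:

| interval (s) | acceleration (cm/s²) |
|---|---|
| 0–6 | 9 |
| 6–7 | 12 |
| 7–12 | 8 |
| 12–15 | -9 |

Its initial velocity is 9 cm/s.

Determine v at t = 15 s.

Δv equals the area under the a-t graph; then v = v₀ + Δv.
0–6 s: 9 × 6 = 54 cm/s
6–7 s: 12 × 1 = 12 cm/s
7–12 s: 8 × 5 = 40 cm/s
12–15 s: -9 × 3 = -27 cm/s
Δv = 79 cm/s, so v(15) = 9 + (79) = 88 cm/s.

88 cm/s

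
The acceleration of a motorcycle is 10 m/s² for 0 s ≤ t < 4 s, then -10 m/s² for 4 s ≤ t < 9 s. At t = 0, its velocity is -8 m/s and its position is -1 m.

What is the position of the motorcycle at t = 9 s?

82 m

On each constant-a segment, Δv = aΔt and Δx = v₀Δt + ½aΔt²; chain segment to segment.
0–4 s: v starts -8 m/s; Δx = -8·4 + ½·10·4² = 48 m; v ends 32 m/s.
4–9 s: v starts 32 m/s; Δx = 32·5 + ½·-10·5² = 35 m; v ends -18 m/s.
x(9) = -1 + Σ Δx = 82 m.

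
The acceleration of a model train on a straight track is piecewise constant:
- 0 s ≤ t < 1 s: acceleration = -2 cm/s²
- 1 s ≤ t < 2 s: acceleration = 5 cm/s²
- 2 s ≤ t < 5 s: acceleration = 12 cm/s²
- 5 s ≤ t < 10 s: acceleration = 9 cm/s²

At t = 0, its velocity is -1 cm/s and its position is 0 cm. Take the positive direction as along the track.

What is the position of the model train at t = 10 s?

On each constant-a segment, Δv = aΔt and Δx = v₀Δt + ½aΔt²; chain segment to segment.
0–1 s: v starts -1 cm/s; Δx = -1·1 + ½·-2·1² = -2 cm; v ends -3 cm/s.
1–2 s: v starts -3 cm/s; Δx = -3·1 + ½·5·1² = -0.5 cm; v ends 2 cm/s.
2–5 s: v starts 2 cm/s; Δx = 2·3 + ½·12·3² = 60 cm; v ends 38 cm/s.
5–10 s: v starts 38 cm/s; Δx = 38·5 + ½·9·5² = 302.5 cm; v ends 83 cm/s.
x(10) = 0 + Σ Δx = 360 cm.

360 cm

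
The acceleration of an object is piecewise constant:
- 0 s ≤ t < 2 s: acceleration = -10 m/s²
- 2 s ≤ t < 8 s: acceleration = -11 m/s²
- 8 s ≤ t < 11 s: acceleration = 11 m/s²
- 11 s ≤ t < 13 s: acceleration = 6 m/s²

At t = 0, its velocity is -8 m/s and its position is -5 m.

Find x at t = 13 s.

-749.5 m

On each constant-a segment, Δv = aΔt and Δx = v₀Δt + ½aΔt²; chain segment to segment.
0–2 s: v starts -8 m/s; Δx = -8·2 + ½·-10·2² = -36 m; v ends -28 m/s.
2–8 s: v starts -28 m/s; Δx = -28·6 + ½·-11·6² = -366 m; v ends -94 m/s.
8–11 s: v starts -94 m/s; Δx = -94·3 + ½·11·3² = -232.5 m; v ends -61 m/s.
11–13 s: v starts -61 m/s; Δx = -61·2 + ½·6·2² = -110 m; v ends -49 m/s.
x(13) = -5 + Σ Δx = -749.5 m.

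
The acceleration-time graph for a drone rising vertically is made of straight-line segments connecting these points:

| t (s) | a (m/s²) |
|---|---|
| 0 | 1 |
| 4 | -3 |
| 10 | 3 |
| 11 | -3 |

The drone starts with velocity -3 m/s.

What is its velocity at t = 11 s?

Δv equals the area under the a-t graph; then v = v₀ + Δv.
0–4 s: ½(1 + -3)(4) = -4 m/s
4–10 s: ½(-3 + 3)(6) = 0 m/s
10–11 s: ½(3 + -3)(1) = 0 m/s
Δv = -4 m/s, so v(11) = -3 + (-4) = -7 m/s.

-7 m/s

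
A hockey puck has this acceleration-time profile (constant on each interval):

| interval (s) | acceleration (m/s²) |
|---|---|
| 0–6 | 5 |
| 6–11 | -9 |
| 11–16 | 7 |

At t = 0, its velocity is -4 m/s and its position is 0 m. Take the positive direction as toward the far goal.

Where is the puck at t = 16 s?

76 m

On each constant-a segment, Δv = aΔt and Δx = v₀Δt + ½aΔt²; chain segment to segment.
0–6 s: v starts -4 m/s; Δx = -4·6 + ½·5·6² = 66 m; v ends 26 m/s.
6–11 s: v starts 26 m/s; Δx = 26·5 + ½·-9·5² = 17.5 m; v ends -19 m/s.
11–16 s: v starts -19 m/s; Δx = -19·5 + ½·7·5² = -7.5 m; v ends 16 m/s.
x(16) = 0 + Σ Δx = 76 m.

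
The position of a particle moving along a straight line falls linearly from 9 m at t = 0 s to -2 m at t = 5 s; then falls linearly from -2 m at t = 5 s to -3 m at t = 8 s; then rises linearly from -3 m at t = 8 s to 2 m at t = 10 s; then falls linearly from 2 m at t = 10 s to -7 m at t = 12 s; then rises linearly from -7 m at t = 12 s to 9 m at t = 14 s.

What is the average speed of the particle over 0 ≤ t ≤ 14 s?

3 m/s

Average speed = (total path length)/(elapsed time); on a piecewise-linear x-t graph the path length is Σ|Δx|.
0–5 s: |Δx| = |-2 − 9| = 11 m
5–8 s: |Δx| = |-3 − -2| = 1 m
8–10 s: |Δx| = |2 − -3| = 5 m
10–12 s: |Δx| = |-7 − 2| = 9 m
12–14 s: |Δx| = |9 − -7| = 16 m
Total path = 42 m; average speed = 42/14 = 3 m/s.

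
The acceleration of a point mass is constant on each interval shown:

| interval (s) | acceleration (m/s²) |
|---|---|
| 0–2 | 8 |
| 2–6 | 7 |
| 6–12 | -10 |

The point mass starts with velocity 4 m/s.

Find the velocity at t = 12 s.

-12 m/s

Δv equals the area under the a-t graph; then v = v₀ + Δv.
0–2 s: 8 × 2 = 16 m/s
2–6 s: 7 × 4 = 28 m/s
6–12 s: -10 × 6 = -60 m/s
Δv = -16 m/s, so v(12) = 4 + (-16) = -12 m/s.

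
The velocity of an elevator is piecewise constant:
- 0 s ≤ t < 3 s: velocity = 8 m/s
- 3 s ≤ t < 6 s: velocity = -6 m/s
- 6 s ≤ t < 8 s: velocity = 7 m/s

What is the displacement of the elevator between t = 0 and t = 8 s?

20 m

Displacement is the signed area under the v-t curve.
0–3 s: 8 × 3 = 24 m
3–6 s: -6 × 3 = -18 m
6–8 s: 7 × 2 = 14 m
Net displacement = 20 m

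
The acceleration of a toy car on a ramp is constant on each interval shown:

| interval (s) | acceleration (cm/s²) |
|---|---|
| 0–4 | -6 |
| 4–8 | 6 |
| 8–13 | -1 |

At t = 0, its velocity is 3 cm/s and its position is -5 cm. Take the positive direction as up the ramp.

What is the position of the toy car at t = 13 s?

On each constant-a segment, Δv = aΔt and Δx = v₀Δt + ½aΔt²; chain segment to segment.
0–4 s: v starts 3 cm/s; Δx = 3·4 + ½·-6·4² = -36 cm; v ends -21 cm/s.
4–8 s: v starts -21 cm/s; Δx = -21·4 + ½·6·4² = -36 cm; v ends 3 cm/s.
8–13 s: v starts 3 cm/s; Δx = 3·5 + ½·-1·5² = 2.5 cm; v ends -2 cm/s.
x(13) = -5 + Σ Δx = -74.5 cm.

-74.5 cm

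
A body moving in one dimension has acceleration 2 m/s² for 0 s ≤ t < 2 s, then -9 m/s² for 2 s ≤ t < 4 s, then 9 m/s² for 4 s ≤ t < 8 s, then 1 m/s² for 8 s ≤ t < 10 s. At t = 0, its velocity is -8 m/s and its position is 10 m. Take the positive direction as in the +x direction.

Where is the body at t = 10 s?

On each constant-a segment, Δv = aΔt and Δx = v₀Δt + ½aΔt²; chain segment to segment.
0–2 s: v starts -8 m/s; Δx = -8·2 + ½·2·2² = -12 m; v ends -4 m/s.
2–4 s: v starts -4 m/s; Δx = -4·2 + ½·-9·2² = -26 m; v ends -22 m/s.
4–8 s: v starts -22 m/s; Δx = -22·4 + ½·9·4² = -16 m; v ends 14 m/s.
8–10 s: v starts 14 m/s; Δx = 14·2 + ½·1·2² = 30 m; v ends 16 m/s.
x(10) = 10 + Σ Δx = -14 m.

-14 m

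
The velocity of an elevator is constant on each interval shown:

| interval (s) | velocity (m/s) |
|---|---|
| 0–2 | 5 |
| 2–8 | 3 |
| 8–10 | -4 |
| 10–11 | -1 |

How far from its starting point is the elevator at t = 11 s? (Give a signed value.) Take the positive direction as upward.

19 m

Displacement is the signed area under the v-t curve.
0–2 s: 5 × 2 = 10 m
2–8 s: 3 × 6 = 18 m
8–10 s: -4 × 2 = -8 m
10–11 s: -1 × 1 = -1 m
Net displacement = 19 m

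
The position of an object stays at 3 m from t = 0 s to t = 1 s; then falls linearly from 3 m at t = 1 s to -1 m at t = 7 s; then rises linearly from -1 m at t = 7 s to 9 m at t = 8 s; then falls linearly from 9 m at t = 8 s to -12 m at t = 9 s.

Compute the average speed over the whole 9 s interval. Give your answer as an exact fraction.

Average speed = (total path length)/(elapsed time); on a piecewise-linear x-t graph the path length is Σ|Δx|.
0–1 s: |Δx| = |3 − 3| = 0 m
1–7 s: |Δx| = |-1 − 3| = 4 m
7–8 s: |Δx| = |9 − -1| = 10 m
8–9 s: |Δx| = |-12 − 9| = 21 m
Total path = 35 m; average speed = 35/9 = 35/9 m/s.

35/9 m/s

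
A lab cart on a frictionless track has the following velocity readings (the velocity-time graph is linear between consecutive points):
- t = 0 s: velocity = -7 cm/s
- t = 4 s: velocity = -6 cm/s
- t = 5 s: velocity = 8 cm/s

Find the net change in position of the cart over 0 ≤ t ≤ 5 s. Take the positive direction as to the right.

Net displacement equals the area under the velocity-time graph (areas below the axis count negative).
0–4 s: ½(-7 + -6)(4) = -26 cm
4–5 s: ½(-6 + 8)(1) = 1 cm
Net displacement = -25 cm

-25 cm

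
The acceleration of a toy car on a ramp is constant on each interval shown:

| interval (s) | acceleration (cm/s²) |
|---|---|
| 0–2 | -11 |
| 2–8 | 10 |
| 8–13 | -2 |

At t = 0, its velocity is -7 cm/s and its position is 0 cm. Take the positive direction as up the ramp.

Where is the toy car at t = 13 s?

100 cm

On each constant-a segment, Δv = aΔt and Δx = v₀Δt + ½aΔt²; chain segment to segment.
0–2 s: v starts -7 cm/s; Δx = -7·2 + ½·-11·2² = -36 cm; v ends -29 cm/s.
2–8 s: v starts -29 cm/s; Δx = -29·6 + ½·10·6² = 6 cm; v ends 31 cm/s.
8–13 s: v starts 31 cm/s; Δx = 31·5 + ½·-2·5² = 130 cm; v ends 21 cm/s.
x(13) = 0 + Σ Δx = 100 cm.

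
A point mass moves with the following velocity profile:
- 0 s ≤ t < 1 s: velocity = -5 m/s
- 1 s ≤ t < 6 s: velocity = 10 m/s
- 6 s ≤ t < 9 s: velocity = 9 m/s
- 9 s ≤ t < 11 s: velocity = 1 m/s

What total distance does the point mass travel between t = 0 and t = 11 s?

Total distance travelled is ∫|v| dt — sum the magnitudes of each area piece.
0–1 s: |-5| × 1 = 5 m
1–6 s: |10| × 5 = 50 m
6–9 s: |9| × 3 = 27 m
9–11 s: |1| × 2 = 2 m
Total distance = 84 m

84 m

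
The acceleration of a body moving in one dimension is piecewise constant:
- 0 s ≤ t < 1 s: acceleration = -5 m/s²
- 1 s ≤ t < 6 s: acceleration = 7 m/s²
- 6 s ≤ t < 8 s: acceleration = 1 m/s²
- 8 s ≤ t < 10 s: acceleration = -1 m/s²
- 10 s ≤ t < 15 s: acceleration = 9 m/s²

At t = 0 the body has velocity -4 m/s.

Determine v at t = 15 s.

Δv equals the area under the a-t graph; then v = v₀ + Δv.
0–1 s: -5 × 1 = -5 m/s
1–6 s: 7 × 5 = 35 m/s
6–8 s: 1 × 2 = 2 m/s
8–10 s: -1 × 2 = -2 m/s
10–15 s: 9 × 5 = 45 m/s
Δv = 75 m/s, so v(15) = -4 + (75) = 71 m/s.

71 m/s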